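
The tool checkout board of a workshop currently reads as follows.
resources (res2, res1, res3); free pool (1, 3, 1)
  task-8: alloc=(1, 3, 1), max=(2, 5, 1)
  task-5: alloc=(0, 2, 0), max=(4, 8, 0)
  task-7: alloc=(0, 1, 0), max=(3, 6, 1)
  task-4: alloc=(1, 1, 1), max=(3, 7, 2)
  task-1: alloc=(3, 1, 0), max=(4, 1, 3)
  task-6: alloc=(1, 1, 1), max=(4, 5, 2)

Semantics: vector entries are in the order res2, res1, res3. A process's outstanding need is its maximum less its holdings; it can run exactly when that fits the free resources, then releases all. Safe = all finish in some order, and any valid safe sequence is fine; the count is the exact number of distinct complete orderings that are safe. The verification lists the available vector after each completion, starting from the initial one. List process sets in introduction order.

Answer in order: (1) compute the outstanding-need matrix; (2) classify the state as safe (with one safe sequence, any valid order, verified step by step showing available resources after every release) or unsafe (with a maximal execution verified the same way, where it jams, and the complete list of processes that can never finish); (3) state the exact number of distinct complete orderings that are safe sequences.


(1) Need matrix, components ordered res2, res1, res3:
  task-8: (1, 2, 0)
  task-5: (4, 6, 0)
  task-7: (3, 5, 1)
  task-4: (2, 6, 1)
  task-1: (1, 0, 3)
  task-6: (3, 4, 1)
(2) SAFE. One safe sequence: task-8, task-4, task-7, task-1, task-6, task-5.
Key observation: the order's first zero-slack moment is task-8 ((1, 2, 0) needed, (1, 3, 1) free — a requested resource with nothing to spare).
Walking it through:
  pool = (1, 3, 1)
  task-8: need (1, 2, 0) fits (1, 3, 1); releases (1, 3, 1), pool now (2, 6, 2)
  task-4: need (2, 6, 1) fits (2, 6, 2); releases (1, 1, 1), pool now (3, 7, 3)
  task-7: need (3, 5, 1) fits (3, 7, 3); releases (0, 1, 0), pool now (3, 8, 3)
  task-1: need (1, 0, 3) fits (3, 8, 3); releases (3, 1, 0), pool now (6, 9, 3)
  task-6: need (3, 4, 1) fits (6, 9, 3); releases (1, 1, 1), pool now (7, 10, 4)
  task-5: need (4, 6, 0) fits (7, 10, 4); releases (0, 2, 0), pool now (7, 12, 4)
(3) The exact count: 16 of the possible complete orderings are safe sequences.


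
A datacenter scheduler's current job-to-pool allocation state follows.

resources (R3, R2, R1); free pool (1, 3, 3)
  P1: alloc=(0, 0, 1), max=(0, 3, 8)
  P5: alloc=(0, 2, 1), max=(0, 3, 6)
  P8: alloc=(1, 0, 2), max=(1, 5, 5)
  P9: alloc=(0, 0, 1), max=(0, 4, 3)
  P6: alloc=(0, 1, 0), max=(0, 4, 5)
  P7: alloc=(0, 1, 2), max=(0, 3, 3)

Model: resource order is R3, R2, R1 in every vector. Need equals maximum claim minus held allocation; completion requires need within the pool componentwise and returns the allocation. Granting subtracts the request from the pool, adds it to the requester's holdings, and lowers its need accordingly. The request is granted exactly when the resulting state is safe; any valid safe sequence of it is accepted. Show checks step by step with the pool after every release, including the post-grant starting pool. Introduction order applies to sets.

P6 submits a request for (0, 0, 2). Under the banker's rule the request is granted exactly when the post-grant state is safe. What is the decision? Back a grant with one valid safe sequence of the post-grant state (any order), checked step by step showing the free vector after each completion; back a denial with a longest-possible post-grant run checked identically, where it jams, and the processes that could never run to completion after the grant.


GRANT. The post-grant state is safe; one safe sequence: P7, P9, P6, P8, P5, P1.
Key observation: post-grant, (1, 3, 1) remains, and an order beginning with P7 completes everyone.
Step-by-step check of the post-grant state:
  pool = (1, 3, 1)
  run P7 (needs (0, 2, 1), free (1, 3, 1)); after release of (0, 1, 2) the pool is (1, 4, 3)
  run P9 (needs (0, 4, 2), free (1, 4, 3)); after release of (0, 0, 1) the pool is (1, 4, 4)
  run P6 (needs (0, 3, 3), free (1, 4, 4)); after release of (0, 1, 2) the pool is (1, 5, 6)
  run P8 (needs (0, 5, 3), free (1, 5, 6)); after release of (1, 0, 2) the pool is (2, 5, 8)
  run P5 (needs (0, 1, 5), free (2, 5, 8)); after release of (0, 2, 1) the pool is (2, 7, 9)
  run P1 (needs (0, 3, 7), free (2, 7, 9)); after release of (0, 0, 1) the pool is (2, 7, 10)


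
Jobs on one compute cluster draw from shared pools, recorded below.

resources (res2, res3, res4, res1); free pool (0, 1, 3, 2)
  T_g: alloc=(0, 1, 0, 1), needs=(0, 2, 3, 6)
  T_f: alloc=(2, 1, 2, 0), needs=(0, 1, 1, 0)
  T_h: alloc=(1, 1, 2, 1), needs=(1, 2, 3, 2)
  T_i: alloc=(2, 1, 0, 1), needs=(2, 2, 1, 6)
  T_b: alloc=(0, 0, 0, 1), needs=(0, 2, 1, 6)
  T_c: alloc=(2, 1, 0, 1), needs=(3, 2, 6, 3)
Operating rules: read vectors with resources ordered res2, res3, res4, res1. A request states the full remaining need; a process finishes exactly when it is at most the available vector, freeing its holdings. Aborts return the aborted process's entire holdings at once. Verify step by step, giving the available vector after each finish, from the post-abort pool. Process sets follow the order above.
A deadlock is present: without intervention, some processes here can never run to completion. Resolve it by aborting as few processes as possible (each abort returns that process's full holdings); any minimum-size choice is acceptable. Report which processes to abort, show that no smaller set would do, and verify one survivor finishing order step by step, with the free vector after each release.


Minimum abort set: T_i and T_b.
Key observation: aborting T_i and T_b returns (2, 1, 0, 2), and T_g — hopeless before — runs at step 4 with the returned capacity in the pool.
Minimality, checking each single-abort alternative: T_g alone leaves T_i blocked (short on res1); T_f alone leaves T_g blocked (short on res1); T_h alone leaves T_g blocked (short on res1); T_i alone leaves T_g blocked (short on res1); T_b alone leaves T_g blocked (short on res1); T_c alone leaves T_g blocked (short on res1).
One survivor order: T_h, T_f, T_c, T_g. Verifying each step (post-abort pool first):
  pool = (2, 2, 3, 4)
  run T_h (needs (1, 2, 3, 2), free (2, 2, 3, 4)); after release of (1, 1, 2, 1) the pool is (3, 3, 5, 5)
  run T_f (needs (0, 1, 1, 0), free (3, 3, 5, 5)); after release of (2, 1, 2, 0) the pool is (5, 4, 7, 5)
  run T_c (needs (3, 2, 6, 3), free (5, 4, 7, 5)); after release of (2, 1, 0, 1) the pool is (7, 5, 7, 6)
  run T_g (needs (0, 2, 3, 6), free (7, 5, 7, 6)); after release of (0, 1, 0, 1) the pool is (7, 6, 7, 7)


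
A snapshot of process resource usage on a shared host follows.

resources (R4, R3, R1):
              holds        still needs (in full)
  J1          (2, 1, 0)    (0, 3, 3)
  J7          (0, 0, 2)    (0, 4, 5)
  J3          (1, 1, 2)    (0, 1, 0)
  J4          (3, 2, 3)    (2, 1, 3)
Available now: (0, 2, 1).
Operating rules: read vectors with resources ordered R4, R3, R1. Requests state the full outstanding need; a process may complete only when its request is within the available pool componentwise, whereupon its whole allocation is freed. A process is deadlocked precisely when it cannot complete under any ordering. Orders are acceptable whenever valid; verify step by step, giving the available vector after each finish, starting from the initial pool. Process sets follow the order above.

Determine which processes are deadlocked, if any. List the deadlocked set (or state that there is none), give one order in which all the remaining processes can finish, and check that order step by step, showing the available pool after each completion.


No process is deadlocked.
Key observation: J3 leads a chain of completions in which each release enables another process.
A valid finishing order for the others: J3, J1, J4, J7. Verifying each step:
  pool = (0, 2, 1)
  J3: need (0, 1, 0) fits (0, 2, 1); releases (1, 1, 2), pool now (1, 3, 3)
  J1: need (0, 3, 3) fits (1, 3, 3); releases (2, 1, 0), pool now (3, 4, 3)
  J4: need (2, 1, 3) fits (3, 4, 3); releases (3, 2, 3), pool now (6, 6, 6)
  J7: need (0, 4, 5) fits (6, 6, 6); releases (0, 0, 2), pool now (6, 6, 8)


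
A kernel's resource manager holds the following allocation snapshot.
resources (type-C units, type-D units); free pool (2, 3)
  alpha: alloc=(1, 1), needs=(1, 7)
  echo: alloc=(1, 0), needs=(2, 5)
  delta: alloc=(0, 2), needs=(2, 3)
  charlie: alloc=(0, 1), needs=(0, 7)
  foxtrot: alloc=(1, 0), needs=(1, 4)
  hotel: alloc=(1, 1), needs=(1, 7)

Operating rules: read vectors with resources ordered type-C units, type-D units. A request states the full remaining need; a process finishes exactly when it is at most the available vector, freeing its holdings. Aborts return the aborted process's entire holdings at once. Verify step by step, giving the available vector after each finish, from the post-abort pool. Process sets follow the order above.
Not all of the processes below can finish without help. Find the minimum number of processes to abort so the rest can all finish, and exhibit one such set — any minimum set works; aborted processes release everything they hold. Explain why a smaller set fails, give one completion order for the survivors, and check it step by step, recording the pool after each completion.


The answer: abort alpha and hotel.
Key observation: no ordering could ever have run charlie before the abort of alpha and hotel; with (2, 2) back in the pool it fits at step 2.
Minimality, checking each single-abort alternative: alpha alone leaves charlie blocked (short on type-D units); echo alone leaves alpha blocked (short on type-D units); delta alone leaves alpha blocked (short on type-D units); charlie alone leaves alpha blocked (short on type-D units); foxtrot alone leaves alpha blocked (short on type-D units); hotel alone leaves alpha blocked (short on type-D units).
One survivor order: delta, charlie, foxtrot, echo. Walking it through (post-abort pool first):
  pool = (4, 5)
  delta: need (2, 3) fits (4, 5); releases (0, 2), pool now (4, 7)
  charlie: need (0, 7) fits (4, 7); releases (0, 1), pool now (4, 8)
  foxtrot: need (1, 4) fits (4, 8); releases (1, 0), pool now (5, 8)
  echo: need (2, 5) fits (5, 8); releases (1, 0), pool now (6, 8)


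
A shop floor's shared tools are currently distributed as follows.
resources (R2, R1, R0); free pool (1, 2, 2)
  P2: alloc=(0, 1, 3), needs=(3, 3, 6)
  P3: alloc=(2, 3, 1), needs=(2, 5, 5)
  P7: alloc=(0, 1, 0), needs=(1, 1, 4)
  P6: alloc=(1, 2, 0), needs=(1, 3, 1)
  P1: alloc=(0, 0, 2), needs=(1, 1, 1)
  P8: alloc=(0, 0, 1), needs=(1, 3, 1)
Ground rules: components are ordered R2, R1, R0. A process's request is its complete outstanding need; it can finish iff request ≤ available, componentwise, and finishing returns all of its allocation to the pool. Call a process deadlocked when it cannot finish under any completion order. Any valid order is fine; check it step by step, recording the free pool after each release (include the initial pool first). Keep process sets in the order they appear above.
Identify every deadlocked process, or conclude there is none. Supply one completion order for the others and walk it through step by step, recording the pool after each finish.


The deadlocked set is empty.
Key observation: the pool covers P1 at once, and every later process fits after earlier releases.
One completion order for the rest: P1, P7, P8, P6, P3, P2. Check, step by step:
  pool = (1, 2, 2)
  P1: need (1, 1, 1) fits (1, 2, 2); releases (0, 0, 2), pool now (1, 2, 4)
  P7: need (1, 1, 4) fits (1, 2, 4); releases (0, 1, 0), pool now (1, 3, 4)
  P8: need (1, 3, 1) fits (1, 3, 4); releases (0, 0, 1), pool now (1, 3, 5)
  P6: need (1, 3, 1) fits (1, 3, 5); releases (1, 2, 0), pool now (2, 5, 5)
  P3: need (2, 5, 5) fits (2, 5, 5); releases (2, 3, 1), pool now (4, 8, 6)
  P2: need (3, 3, 6) fits (4, 8, 6); releases (0, 1, 3), pool now (4, 9, 9)


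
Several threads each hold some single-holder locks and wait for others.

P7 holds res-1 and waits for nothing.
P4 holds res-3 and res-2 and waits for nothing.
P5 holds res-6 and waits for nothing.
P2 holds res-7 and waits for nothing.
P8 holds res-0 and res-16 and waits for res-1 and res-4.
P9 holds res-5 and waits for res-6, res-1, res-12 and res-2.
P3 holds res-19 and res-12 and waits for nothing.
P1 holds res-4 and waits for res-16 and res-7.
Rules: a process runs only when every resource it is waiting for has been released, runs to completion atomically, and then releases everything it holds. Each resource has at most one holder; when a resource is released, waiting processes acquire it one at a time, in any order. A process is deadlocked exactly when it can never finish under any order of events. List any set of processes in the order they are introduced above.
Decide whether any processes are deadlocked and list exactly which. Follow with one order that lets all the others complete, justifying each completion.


The deadlocked set is P8 and P1.
Key observation: the knot is the closed ring of waits P8 -> P1 -> P8; no other process is dragged down with it.
One completion order for the rest: P4, P2, P3, P7, P5, P9.
Verifying each step:
  run P4 (it waits on nothing); releases res-3 and res-2
  run P2 (it waits on nothing); releases res-7
  run P3 (it waits on nothing); releases res-19 and res-12
  run P7 (it waits on nothing); releases res-1
  run P5 (it waits on nothing); releases res-6
  P9: everything it awaited (res-6, res-1, res-12 and res-2) is free; runs, freeing res-5


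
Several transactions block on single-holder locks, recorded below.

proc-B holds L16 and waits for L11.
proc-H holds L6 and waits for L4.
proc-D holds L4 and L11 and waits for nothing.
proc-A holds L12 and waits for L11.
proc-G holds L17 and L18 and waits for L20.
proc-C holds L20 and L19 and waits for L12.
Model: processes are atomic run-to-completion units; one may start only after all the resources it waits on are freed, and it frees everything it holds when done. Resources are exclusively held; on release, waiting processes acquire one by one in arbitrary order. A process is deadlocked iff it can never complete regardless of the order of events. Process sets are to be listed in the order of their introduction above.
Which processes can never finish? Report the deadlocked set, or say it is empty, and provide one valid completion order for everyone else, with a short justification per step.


The deadlocked set is empty.
Key observation: all waits point, directly or indirectly, at processes that can finish, so nothing is permanently blocked.
One completion order for the rest: proc-D, proc-A, proc-B, proc-C, proc-G, proc-H.
Walking it through:
  proc-D: no waits; runs immediately, freeing L4 and L11
  proc-A: everything it awaited (L11) is free; runs, freeing L12
  proc-B: everything it awaited (L11) is free; runs, freeing L16
  proc-C: everything it awaited (L12) is free; runs, freeing L20 and L19
  proc-G: everything it awaited (L20) is free; runs, freeing L17 and L18
  proc-H: everything it awaited (L4) is free; runs, freeing L6


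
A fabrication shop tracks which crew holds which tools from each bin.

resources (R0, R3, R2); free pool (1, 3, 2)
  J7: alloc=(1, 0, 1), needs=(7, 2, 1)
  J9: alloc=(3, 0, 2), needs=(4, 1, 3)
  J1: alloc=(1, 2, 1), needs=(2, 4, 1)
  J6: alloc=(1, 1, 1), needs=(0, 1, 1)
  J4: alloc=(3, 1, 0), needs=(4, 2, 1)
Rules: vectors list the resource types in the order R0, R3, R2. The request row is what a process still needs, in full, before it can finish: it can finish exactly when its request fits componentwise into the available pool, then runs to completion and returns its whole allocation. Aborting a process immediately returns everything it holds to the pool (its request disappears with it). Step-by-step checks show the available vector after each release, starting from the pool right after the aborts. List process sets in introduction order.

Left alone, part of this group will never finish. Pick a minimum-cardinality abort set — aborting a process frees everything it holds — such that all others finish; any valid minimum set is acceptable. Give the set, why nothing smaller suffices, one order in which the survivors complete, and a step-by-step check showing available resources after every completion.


The answer: abort J9.
Key observation: the deadlocked J4 becomes finishable only because J9 released (3, 0, 2); it completes at step 1 below.
Minimality: the empty abort set fails — the state is deadlocked as it stands.
Survivors finish in the order: J4, J6, J1, J7. Step-by-step check (pool after the aborts first):
  pool = (4, 3, 4)
  J4 needs (4, 2, 1) <= (4, 3, 4) -> finishes; pool += (3, 1, 0) = (7, 4, 4)
  J6 needs (0, 1, 1) <= (7, 4, 4) -> finishes; pool += (1, 1, 1) = (8, 5, 5)
  J1 needs (2, 4, 1) <= (8, 5, 5) -> finishes; pool += (1, 2, 1) = (9, 7, 6)
  J7 needs (7, 2, 1) <= (9, 7, 6) -> finishes; pool += (1, 0, 1) = (10, 7, 7)


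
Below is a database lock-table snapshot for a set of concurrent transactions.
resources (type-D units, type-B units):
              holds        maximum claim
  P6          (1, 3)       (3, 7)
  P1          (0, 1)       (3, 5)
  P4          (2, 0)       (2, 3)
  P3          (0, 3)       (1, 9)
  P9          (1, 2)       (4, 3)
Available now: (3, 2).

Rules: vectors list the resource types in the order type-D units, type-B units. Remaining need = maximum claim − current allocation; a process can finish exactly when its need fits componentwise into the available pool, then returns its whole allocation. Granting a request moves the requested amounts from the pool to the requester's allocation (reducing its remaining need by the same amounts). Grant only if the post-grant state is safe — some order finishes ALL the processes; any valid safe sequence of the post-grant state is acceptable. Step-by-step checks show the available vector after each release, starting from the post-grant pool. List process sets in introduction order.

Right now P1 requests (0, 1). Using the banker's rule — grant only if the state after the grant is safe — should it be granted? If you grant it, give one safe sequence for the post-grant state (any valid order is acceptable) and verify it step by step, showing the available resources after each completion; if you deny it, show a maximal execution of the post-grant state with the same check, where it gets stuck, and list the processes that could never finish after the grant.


GRANT: granting preserves safety; a valid post-grant sequence is P9, P1, P6, P4, P3.
Key observation: (3, 1) free after granting still covers P9 first, and each release covers the next.
Step-by-step check of the post-grant state:
  pool = (3, 1)
  P9 needs (3, 1) <= (3, 1) -> finishes; pool += (1, 2) = (4, 3)
  P1 needs (3, 3) <= (4, 3) -> finishes; pool += (0, 2) = (4, 5)
  P6 needs (2, 4) <= (4, 5) -> finishes; pool += (1, 3) = (5, 8)
  P4 needs (0, 3) <= (5, 8) -> finishes; pool += (2, 0) = (7, 8)
  P3 needs (1, 6) <= (7, 8) -> finishes; pool += (0, 3) = (7, 11)


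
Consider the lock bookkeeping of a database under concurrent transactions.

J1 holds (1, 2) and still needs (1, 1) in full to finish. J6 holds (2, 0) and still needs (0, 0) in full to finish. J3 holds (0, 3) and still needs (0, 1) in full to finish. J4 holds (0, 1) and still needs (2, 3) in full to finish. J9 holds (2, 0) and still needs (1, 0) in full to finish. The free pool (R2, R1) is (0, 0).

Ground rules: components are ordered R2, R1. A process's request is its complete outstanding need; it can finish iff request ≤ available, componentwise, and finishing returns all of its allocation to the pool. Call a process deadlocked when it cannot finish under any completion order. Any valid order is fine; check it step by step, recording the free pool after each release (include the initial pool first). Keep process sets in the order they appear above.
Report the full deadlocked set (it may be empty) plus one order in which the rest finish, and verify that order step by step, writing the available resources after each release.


The deadlocked set is J1, J3 and J4.
Key observation: the wall is R1: completing J6, J9 brings the pool only to (4, 0), and all the rest need more.
A valid finishing order for the others: J6, J9. Walking it through:
  pool = (0, 0)
  J6: need (0, 0) fits (0, 0); releases (2, 0), pool now (2, 0)
  J9: need (1, 0) fits (2, 0); releases (2, 0), pool now (4, 0)
The stuck group stays short no matter what:
  J1 cannot run: need (1, 1) vs free (4, 0) (insufficient R1)
  J3 cannot run: need (0, 1) vs free (4, 0) (insufficient R1)
  J4 cannot run: need (2, 3) vs free (4, 0) (insufficient R1)


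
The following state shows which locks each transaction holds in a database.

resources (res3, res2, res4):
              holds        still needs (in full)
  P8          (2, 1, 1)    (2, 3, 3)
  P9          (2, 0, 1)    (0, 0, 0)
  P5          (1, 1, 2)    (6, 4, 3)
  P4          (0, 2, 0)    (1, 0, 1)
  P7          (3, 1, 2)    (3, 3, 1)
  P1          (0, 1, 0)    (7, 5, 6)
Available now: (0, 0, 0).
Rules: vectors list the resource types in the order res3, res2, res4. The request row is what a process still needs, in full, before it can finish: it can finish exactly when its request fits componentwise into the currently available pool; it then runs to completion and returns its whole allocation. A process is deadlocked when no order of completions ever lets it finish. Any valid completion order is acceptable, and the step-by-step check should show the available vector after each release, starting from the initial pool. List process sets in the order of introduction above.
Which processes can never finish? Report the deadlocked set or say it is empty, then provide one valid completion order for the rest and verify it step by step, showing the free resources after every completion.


Deadlocked set: P8, P5, P7 and P1.
Key observation: no order helps: past P9, P4, the free pool tops out at (2, 2, 1), below what each blocked process needs in res2.
A valid finishing order for the others: P9, P4. Step-by-step check:
  pool = (0, 0, 0)
  run P9 (needs (0, 0, 0), free (0, 0, 0)); after release of (2, 0, 1) the pool is (2, 0, 1)
  run P4 (needs (1, 0, 1), free (2, 0, 1)); after release of (0, 2, 0) the pool is (2, 2, 1)
The stuck group stays short no matter what:
  blocked: P8 wants (2, 3, 3), pool (2, 2, 1) — not enough res2 and res4
  blocked: P5 wants (6, 4, 3), pool (2, 2, 1) — not enough res3, res2 and res4
  blocked: P7 wants (3, 3, 1), pool (2, 2, 1) — not enough res3 and res2
  blocked: P1 wants (7, 5, 6), pool (2, 2, 1) — not enough res3, res2 and res4


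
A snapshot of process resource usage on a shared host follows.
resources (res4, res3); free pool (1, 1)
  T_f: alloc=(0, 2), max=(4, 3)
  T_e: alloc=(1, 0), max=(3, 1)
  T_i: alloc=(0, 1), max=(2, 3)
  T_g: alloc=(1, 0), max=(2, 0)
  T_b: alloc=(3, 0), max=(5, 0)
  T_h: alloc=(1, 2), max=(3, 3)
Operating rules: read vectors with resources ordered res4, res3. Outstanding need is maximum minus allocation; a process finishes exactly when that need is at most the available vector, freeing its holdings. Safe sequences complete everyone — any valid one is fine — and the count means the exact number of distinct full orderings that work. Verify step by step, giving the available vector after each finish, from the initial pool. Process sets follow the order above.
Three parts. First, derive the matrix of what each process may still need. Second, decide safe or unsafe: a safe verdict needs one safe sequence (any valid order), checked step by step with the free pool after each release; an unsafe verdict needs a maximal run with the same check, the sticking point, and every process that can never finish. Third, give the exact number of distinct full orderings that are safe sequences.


(1) Outstanding need per process (order res4, res3):
  T_f: (4, 1)
  T_e: (2, 1)
  T_i: (2, 2)
  T_g: (1, 0)
  T_b: (2, 0)
  T_h: (2, 1)
(2) SAFE, for example via the order T_g, T_h, T_e, T_f, T_b, T_i.
Key observation: reading the order forward, T_g is the first process whose need (1, 0) meets the free pool (1, 1) exactly on a resource it requests.
Walking it through:
  pool = (1, 1)
  T_g needs (1, 0) <= (1, 1) -> finishes; pool += (1, 0) = (2, 1)
  T_h needs (2, 1) <= (2, 1) -> finishes; pool += (1, 2) = (3, 3)
  T_e needs (2, 1) <= (3, 3) -> finishes; pool += (1, 0) = (4, 3)
  T_f needs (4, 1) <= (4, 3) -> finishes; pool += (0, 2) = (4, 5)
  T_b needs (2, 0) <= (4, 5) -> finishes; pool += (3, 0) = (7, 5)
  T_i needs (2, 2) <= (7, 5) -> finishes; pool += (0, 1) = (7, 6)
(3) The exact count: 42 of the possible complete orderings are safe sequences.


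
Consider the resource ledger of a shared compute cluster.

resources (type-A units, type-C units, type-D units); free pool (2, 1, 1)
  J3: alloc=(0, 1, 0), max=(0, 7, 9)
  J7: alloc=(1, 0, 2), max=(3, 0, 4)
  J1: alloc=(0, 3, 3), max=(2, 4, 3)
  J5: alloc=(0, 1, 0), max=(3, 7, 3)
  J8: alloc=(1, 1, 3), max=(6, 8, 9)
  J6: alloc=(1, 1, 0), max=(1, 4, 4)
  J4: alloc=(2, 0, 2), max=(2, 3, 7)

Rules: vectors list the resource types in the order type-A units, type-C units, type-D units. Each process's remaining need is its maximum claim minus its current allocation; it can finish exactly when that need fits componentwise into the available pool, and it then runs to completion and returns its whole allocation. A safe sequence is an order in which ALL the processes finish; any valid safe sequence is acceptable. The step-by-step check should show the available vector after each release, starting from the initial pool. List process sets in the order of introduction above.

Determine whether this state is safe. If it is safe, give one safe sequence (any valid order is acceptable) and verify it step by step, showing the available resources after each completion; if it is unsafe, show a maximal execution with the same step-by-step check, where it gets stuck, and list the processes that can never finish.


UNSAFE — no complete ordering exists.
Key observation: even finishing J1, J7, J6, J4 leaves just (6, 5, 8) free — too little type-C units for any of the remaining processes.
A maximal execution: J1, J7, J6, J4 — then nothing else fits. Step-by-step check:
  pool = (2, 1, 1)
  J1: need (2, 1, 0) fits (2, 1, 1); releases (0, 3, 3), pool now (2, 4, 4)
  J7: need (2, 0, 2) fits (2, 4, 4); releases (1, 0, 2), pool now (3, 4, 6)
  J6: need (0, 3, 4) fits (3, 4, 6); releases (1, 1, 0), pool now (4, 5, 6)
  J4: need (0, 3, 5) fits (4, 5, 6); releases (2, 0, 2), pool now (6, 5, 8)
  blocked: J3 wants (0, 6, 9), pool (6, 5, 8) — not enough type-C units and type-D units
  blocked: J5 wants (3, 6, 3), pool (6, 5, 8) — not enough type-C units
  blocked: J8 wants (5, 7, 6), pool (6, 5, 8) — not enough type-C units
Processes that can never finish: J3, J5 and J8.


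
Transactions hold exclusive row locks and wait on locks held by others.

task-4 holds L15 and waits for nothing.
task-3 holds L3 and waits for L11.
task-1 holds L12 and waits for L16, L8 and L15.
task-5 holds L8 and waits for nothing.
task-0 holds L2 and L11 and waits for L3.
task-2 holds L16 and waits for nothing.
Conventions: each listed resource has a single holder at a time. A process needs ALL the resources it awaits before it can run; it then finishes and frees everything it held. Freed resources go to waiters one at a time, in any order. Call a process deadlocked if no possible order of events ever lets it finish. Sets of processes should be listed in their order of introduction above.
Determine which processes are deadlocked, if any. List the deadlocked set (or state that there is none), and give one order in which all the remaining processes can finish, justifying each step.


Deadlocked: task-3 and task-0.
Key observation: task-3 -> task-0 -> task-3 is a circular wait — nothing in it can go first; no other process is dragged down with it.
The rest can finish in the order task-4, task-5, task-2, task-1.
Step-by-step check:
  task-4 waits on nothing -> runs at once and releases L15
  task-5 waits on nothing -> runs at once and releases L8
  task-2 waits on nothing -> runs at once and releases L16
  run task-1 (all its waits — L16, L8 and L15 — are resolved); releases L12


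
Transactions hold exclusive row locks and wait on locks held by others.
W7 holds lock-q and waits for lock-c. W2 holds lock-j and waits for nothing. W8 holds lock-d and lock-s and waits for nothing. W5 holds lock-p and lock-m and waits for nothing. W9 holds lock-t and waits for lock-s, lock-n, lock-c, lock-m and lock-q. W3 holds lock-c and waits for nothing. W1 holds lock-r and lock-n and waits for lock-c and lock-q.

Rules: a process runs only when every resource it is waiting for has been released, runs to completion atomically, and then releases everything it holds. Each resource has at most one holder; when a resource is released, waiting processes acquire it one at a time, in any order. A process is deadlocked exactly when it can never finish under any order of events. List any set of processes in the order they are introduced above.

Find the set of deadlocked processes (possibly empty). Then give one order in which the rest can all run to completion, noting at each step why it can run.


No process is deadlocked.
Key observation: the waits form no ring: some process can always run, and its releases unblock the others one by one.
A valid finishing order for the others: W3, W7, W5, W1, W2, W8, W9.
Step-by-step check:
  W3 waits on nothing -> runs at once and releases lock-c
  run W7 (all its waits — lock-c — are resolved); releases lock-q
  W5 waits on nothing -> runs at once and releases lock-p and lock-m
  run W1 (all its waits — lock-c and lock-q — are resolved); releases lock-r and lock-n
  W2 waits on nothing -> runs at once and releases lock-j
  W8 waits on nothing -> runs at once and releases lock-d and lock-s
  run W9 (all its waits — lock-s, lock-n, lock-c, lock-m and lock-q — are resolved); releases lock-t


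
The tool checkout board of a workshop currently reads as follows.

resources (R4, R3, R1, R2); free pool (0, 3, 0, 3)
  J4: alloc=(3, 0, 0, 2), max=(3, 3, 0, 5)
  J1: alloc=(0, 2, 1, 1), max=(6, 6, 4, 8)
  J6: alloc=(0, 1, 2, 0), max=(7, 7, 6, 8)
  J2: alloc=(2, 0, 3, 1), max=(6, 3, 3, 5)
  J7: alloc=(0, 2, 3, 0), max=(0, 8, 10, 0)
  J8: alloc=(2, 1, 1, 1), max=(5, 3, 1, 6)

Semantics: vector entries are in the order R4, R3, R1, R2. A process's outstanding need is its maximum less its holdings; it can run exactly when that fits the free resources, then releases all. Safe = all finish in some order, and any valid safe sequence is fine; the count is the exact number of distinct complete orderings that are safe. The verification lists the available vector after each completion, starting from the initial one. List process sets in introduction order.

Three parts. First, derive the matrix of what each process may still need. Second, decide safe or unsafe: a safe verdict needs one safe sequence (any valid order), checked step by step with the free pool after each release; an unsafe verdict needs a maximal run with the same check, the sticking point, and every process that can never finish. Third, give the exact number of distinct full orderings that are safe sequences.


(1) Need matrix, components ordered R4, R3, R1, R2:
  J4: (0, 3, 0, 3)
  J1: (6, 4, 3, 7)
  J6: (7, 6, 4, 8)
  J2: (4, 3, 0, 4)
  J7: (0, 6, 7, 0)
  J8: (3, 2, 0, 5)
(2) SAFE. One safe sequence: J4, J8, J2, J1, J6, J7.
Key observation: reading the order forward, J4 is the first process whose need (0, 3, 0, 3) meets the free pool (0, 3, 0, 3) exactly on a resource it requests.
Step-by-step check:
  pool = (0, 3, 0, 3)
  J4 needs (0, 3, 0, 3) <= (0, 3, 0, 3) -> finishes; pool += (3, 0, 0, 2) = (3, 3, 0, 5)
  J8 needs (3, 2, 0, 5) <= (3, 3, 0, 5) -> finishes; pool += (2, 1, 1, 1) = (5, 4, 1, 6)
  J2 needs (4, 3, 0, 4) <= (5, 4, 1, 6) -> finishes; pool += (2, 0, 3, 1) = (7, 4, 4, 7)
  J1 needs (6, 4, 3, 7) <= (7, 4, 4, 7) -> finishes; pool += (0, 2, 1, 1) = (7, 6, 5, 8)
  J6 needs (7, 6, 4, 8) <= (7, 6, 5, 8) -> finishes; pool += (0, 1, 2, 0) = (7, 7, 7, 8)
  J7 needs (0, 6, 7, 0) <= (7, 7, 7, 8) -> finishes; pool += (0, 2, 3, 0) = (7, 9, 10, 8)
(3) The exact count: 1 of the possible complete orderings is a safe sequence.


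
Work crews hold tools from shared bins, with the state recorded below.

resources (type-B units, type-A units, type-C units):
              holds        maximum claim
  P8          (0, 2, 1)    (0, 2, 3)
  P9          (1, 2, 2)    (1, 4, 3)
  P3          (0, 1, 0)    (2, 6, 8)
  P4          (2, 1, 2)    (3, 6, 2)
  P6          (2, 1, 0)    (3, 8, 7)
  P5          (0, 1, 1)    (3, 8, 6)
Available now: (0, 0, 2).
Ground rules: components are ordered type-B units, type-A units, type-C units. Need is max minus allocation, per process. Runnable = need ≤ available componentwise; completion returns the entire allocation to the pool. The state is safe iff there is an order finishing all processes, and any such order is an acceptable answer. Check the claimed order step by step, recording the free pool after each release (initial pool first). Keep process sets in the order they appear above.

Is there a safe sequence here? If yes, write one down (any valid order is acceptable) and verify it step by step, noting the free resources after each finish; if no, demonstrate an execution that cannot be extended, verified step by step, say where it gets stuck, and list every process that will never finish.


The state is UNSAFE.
Key observation: once P8, P9 finish, the pool peaks at (1, 4, 5) — and every remaining process still needs more type-A units than that.
Going as far as possible: P8, P9; after that, nothing fits. Check, step by step:
  pool = (0, 0, 2)
  run P8 (needs (0, 0, 2), free (0, 0, 2)); after release of (0, 2, 1) the pool is (0, 2, 3)
  run P9 (needs (0, 2, 1), free (0, 2, 3)); after release of (1, 2, 2) the pool is (1, 4, 5)
  P3 still needs (2, 5, 8) but only (1, 4, 5) is free — short on type-B units, type-A units and type-C units
  P4 still needs (1, 5, 0) but only (1, 4, 5) is free — short on type-A units
  P6 still needs (1, 7, 7) but only (1, 4, 5) is free — short on type-A units and type-C units
  P5 still needs (3, 7, 5) but only (1, 4, 5) is free — short on type-B units and type-A units
Never able to finish: P3, P4, P6 and P5.


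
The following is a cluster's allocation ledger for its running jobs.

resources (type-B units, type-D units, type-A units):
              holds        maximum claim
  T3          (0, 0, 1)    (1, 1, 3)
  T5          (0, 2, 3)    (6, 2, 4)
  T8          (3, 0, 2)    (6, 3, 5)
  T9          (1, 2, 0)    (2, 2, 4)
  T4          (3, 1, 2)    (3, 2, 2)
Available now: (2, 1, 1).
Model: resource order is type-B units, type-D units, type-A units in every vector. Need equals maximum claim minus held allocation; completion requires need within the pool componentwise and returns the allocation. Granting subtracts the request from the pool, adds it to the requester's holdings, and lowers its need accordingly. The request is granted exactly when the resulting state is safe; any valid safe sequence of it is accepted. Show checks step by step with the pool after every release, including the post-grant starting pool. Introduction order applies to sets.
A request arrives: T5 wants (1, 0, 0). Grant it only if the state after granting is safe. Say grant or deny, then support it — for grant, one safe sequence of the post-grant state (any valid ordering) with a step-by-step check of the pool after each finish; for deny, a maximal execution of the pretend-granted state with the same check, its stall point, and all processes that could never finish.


GRANT: granting preserves safety; a valid post-grant sequence is T4, T3, T9, T8, T5.
Key observation: even at the reduced pool (1, 1, 1), T4 fits immediately, so safety survives the grant.
Verifying the post-grant state step by step:
  pool = (1, 1, 1)
  T4 needs (0, 1, 0) <= (1, 1, 1) -> finishes; pool += (3, 1, 2) = (4, 2, 3)
  T3 needs (1, 1, 2) <= (4, 2, 3) -> finishes; pool += (0, 0, 1) = (4, 2, 4)
  T9 needs (1, 0, 4) <= (4, 2, 4) -> finishes; pool += (1, 2, 0) = (5, 4, 4)
  T8 needs (3, 3, 3) <= (5, 4, 4) -> finishes; pool += (3, 0, 2) = (8, 4, 6)
  T5 needs (5, 0, 1) <= (8, 4, 6) -> finishes; pool += (1, 2, 3) = (9, 6, 9)


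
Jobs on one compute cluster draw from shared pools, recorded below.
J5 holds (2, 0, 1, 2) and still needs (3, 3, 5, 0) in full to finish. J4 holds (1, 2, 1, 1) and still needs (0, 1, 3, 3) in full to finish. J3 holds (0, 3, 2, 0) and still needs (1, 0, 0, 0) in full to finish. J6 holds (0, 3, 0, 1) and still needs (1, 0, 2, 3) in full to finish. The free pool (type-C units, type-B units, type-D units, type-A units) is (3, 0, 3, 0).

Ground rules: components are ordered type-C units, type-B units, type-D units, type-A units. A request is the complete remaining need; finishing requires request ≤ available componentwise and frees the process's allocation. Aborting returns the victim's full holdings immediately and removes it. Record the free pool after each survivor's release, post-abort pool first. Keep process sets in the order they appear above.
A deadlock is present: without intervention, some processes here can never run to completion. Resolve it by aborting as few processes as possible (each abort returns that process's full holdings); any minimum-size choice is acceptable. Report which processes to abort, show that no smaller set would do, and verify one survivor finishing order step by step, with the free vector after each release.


Minimum abort set: J6.
Key observation: before aborting J6, J4 was permanently blocked — no order could ever run it; afterwards it completes at step 3.
Minimality: the empty abort set fails — the state is deadlocked as it stands.
Survivors finish in the order: J3, J5, J4. Verifying each step (pool after the aborts first):
  pool = (3, 3, 3, 1)
  run J3 (needs (1, 0, 0, 0), free (3, 3, 3, 1)); after release of (0, 3, 2, 0) the pool is (3, 6, 5, 1)
  run J5 (needs (3, 3, 5, 0), free (3, 6, 5, 1)); after release of (2, 0, 1, 2) the pool is (5, 6, 6, 3)
  run J4 (needs (0, 1, 3, 3), free (5, 6, 6, 3)); after release of (1, 2, 1, 1) the pool is (6, 8, 7, 4)


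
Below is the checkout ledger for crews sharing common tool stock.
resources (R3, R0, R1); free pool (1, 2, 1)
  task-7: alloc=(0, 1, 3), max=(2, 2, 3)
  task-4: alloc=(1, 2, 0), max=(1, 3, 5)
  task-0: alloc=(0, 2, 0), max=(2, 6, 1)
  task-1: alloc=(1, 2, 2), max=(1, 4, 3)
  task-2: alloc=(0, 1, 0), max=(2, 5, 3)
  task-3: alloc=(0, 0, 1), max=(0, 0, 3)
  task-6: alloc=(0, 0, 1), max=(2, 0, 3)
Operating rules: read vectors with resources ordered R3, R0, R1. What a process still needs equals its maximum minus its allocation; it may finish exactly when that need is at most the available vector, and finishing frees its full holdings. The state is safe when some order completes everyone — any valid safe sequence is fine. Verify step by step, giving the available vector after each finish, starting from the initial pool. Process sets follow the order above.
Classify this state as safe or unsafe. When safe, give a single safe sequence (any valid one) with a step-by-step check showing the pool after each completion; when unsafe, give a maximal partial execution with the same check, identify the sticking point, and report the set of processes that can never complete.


SAFE. One safe sequence: task-1, task-7, task-0, task-6, task-2, task-3, task-4.
Key observation: the order's first zero-slack moment is task-1 ((0, 2, 1) needed, (1, 2, 1) free — a requested resource with nothing to spare).
Walking it through:
  pool = (1, 2, 1)
  task-1: need (0, 2, 1) fits (1, 2, 1); releases (1, 2, 2), pool now (2, 4, 3)
  task-7: need (2, 1, 0) fits (2, 4, 3); releases (0, 1, 3), pool now (2, 5, 6)
  task-0: need (2, 4, 1) fits (2, 5, 6); releases (0, 2, 0), pool now (2, 7, 6)
  task-6: need (2, 0, 2) fits (2, 7, 6); releases (0, 0, 1), pool now (2, 7, 7)
  task-2: need (2, 4, 3) fits (2, 7, 7); releases (0, 1, 0), pool now (2, 8, 7)
  task-3: need (0, 0, 2) fits (2, 8, 7); releases (0, 0, 1), pool now (2, 8, 8)
  task-4: need (0, 1, 5) fits (2, 8, 8); releases (1, 2, 0), pool now (3, 10, 8)


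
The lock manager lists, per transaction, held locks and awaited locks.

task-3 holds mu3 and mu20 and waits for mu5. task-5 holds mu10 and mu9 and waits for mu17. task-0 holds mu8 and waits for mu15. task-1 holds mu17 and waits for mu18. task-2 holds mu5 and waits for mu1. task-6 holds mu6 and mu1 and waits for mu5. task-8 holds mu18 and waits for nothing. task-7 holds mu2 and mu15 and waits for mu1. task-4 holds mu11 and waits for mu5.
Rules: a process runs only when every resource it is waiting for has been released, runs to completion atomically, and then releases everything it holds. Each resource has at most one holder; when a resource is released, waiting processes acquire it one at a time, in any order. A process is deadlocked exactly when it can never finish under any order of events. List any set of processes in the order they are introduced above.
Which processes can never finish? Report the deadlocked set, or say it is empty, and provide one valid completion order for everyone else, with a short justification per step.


Deadlocked set: task-3, task-0, task-2, task-6, task-7 and task-4.
Key observation: the cycle task-2 -> task-6 -> task-2 can never break — each member waits on the next; task-3, task-0, task-7 and task-4 wait into the deadlock from upstream.
The rest can finish in the order task-8, task-1, task-5.
Check, step by step:
  task-8 waits on nothing -> runs at once and releases mu18
  run task-1 (all its waits — mu18 — are resolved); releases mu17
  run task-5 (all its waits — mu17 — are resolved); releases mu10 and mu9
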